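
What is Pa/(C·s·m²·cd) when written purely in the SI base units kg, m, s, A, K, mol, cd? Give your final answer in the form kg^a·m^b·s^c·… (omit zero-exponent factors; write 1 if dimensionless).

C = A·s = s·A (charge = current × time).
So C⁻¹ = s⁻¹·A⁻¹.
Pa = N/m² (pressure = force per area),
    = kg·m⁻¹·s⁻².
Combining: C⁻¹·Pa·s⁻¹·m⁻²·cd⁻¹ = (s⁻¹·A⁻¹) · (kg·m⁻¹·s⁻²) · s⁻¹ · m⁻² · cd⁻¹ = kg·m⁻³·s⁻⁴·A⁻¹·cd⁻¹.

kg·m⁻³·s⁻⁴·A⁻¹·cd⁻¹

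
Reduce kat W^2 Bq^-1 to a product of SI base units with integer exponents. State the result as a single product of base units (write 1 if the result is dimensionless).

kg²·m⁴·s⁻⁶·mol

kat = mol/s = s⁻¹·mol (catalytic activity).
W = J/s (power = energy per time),
    = kg·m²·s⁻³.
So W² = kg²·m⁴·s⁻⁶.
Bq = 1/s = s⁻¹ (activity is decays per second).
So Bq⁻¹ = s.
Combining: kat·W²·Bq⁻¹ = (s⁻¹·mol) · (kg²·m⁴·s⁻⁶) · s = kg²·m⁴·s⁻⁶·mol.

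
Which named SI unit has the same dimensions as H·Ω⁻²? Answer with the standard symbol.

H = kg·m²·s⁻²·A⁻².
Ω = kg·m²·s⁻³·A⁻².
So Ω⁻² = kg⁻²·m⁻⁴·s⁶·A⁴.
Combining: H·Ω⁻² = (kg·m²·s⁻²·A⁻²) · (kg⁻²·m⁻⁴·s⁶·A⁴) = kg⁻¹·m⁻²·s⁴·A².
kg⁻¹·m⁻²·s⁴·A² is the base-SI form of the farad.

F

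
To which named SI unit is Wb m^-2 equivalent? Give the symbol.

Wb = V·s (flux: a volt is a weber per second),
    = kg·m²·s⁻²·A⁻¹.
Combining: Wb·m⁻² = (kg·m²·s⁻²·A⁻¹) · m⁻² = kg·s⁻²·A⁻¹.
kg·s⁻²·A⁻¹ is the base-SI form of the tesla.

T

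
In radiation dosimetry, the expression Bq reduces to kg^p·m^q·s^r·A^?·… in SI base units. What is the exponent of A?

0

Bq = 1/s = s⁻¹ (activity is decays per second).
The exponent of A is 0.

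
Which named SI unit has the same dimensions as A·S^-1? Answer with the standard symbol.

S = kg⁻¹·m⁻²·s³·A².
So S⁻¹ = kg·m²·s⁻³·A⁻².
Combining: A·S⁻¹ = A · (kg·m²·s⁻³·A⁻²) = kg·m²·s⁻³·A⁻¹.
kg·m²·s⁻³·A⁻¹ is the base-SI form of the volt.

V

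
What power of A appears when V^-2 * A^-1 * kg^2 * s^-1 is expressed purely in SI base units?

1

V = W/A (potential = power per current),
    = kg·m²·s⁻³·A⁻¹.
So V⁻² = kg⁻²·m⁻⁴·s⁶·A².
Combining: V⁻²·A⁻¹·kg²·s⁻¹ = (kg⁻²·m⁻⁴·s⁶·A²) · A⁻¹ · kg² · s⁻¹ = m⁻⁴·s⁵·A.
The exponent of A is 1.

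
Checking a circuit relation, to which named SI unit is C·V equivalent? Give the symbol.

J

C = s·A.
V = kg·m²·s⁻³·A⁻¹.
Combining: C·V = (s·A) · (kg·m²·s⁻³·A⁻¹) = kg·m²·s⁻².
kg·m²·s⁻² is the base-SI form of the joule.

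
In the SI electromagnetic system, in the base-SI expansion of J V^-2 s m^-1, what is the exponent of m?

J = kg·m²·s⁻².
V = kg·m²·s⁻³·A⁻¹.
So V⁻² = kg⁻²·m⁻⁴·s⁶·A².
Combining: J·V⁻²·s·m⁻¹ = (kg·m²·s⁻²) · (kg⁻²·m⁻⁴·s⁶·A²) · s · m⁻¹ = kg⁻¹·m⁻³·s⁵·A².
The exponent of m is -3.

-3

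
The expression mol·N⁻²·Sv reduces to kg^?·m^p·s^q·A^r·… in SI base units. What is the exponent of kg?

N = kg·m·s⁻².
So N⁻² = kg⁻²·m⁻²·s⁴.
Sv = m²·s⁻².
Combining: mol·N⁻²·Sv = mol · (kg⁻²·m⁻²·s⁴) · (m²·s⁻²) = kg⁻²·s²·mol.
The exponent of kg is -2.

-2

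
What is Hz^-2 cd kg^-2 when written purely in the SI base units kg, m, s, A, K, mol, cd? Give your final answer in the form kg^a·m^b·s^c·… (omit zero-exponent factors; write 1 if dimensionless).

kg⁻²·s²·cd

Hz = 1/s = s⁻¹ (frequency is cycles per second).
So Hz⁻² = s².
Combining: Hz⁻²·cd·kg⁻² = s² · cd · kg⁻² = kg⁻²·s²·cd.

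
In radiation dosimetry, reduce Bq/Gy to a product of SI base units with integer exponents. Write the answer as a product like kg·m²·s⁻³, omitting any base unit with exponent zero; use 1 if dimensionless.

Bq = s⁻¹.
Gy = m²·s⁻².
So Gy⁻¹ = m⁻²·s².
Combining: Bq·Gy⁻¹ = s⁻¹ · (m⁻²·s²) = m⁻²·s.

m⁻²·s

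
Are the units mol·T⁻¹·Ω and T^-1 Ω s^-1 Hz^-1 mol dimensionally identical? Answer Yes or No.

Yes

Left side:
  T = kg·s⁻²·A⁻¹.
  So T⁻¹ = kg⁻¹·s²·A.
  Ω = kg·m²·s⁻³·A⁻².
  Combining: mol·T⁻¹·Ω = mol · (kg⁻¹·s²·A) · (kg·m²·s⁻³·A⁻²) = m²·s⁻¹·A⁻¹·mol.
Right side:
  T = kg·s⁻²·A⁻¹.
  So T⁻¹ = kg⁻¹·s²·A.
  Ω = kg·m²·s⁻³·A⁻².
  Hz = s⁻¹.
  So Hz⁻¹ = s.
  Combining: T⁻¹·Ω·s⁻¹·Hz⁻¹·mol = (kg⁻¹·s²·A) · (kg·m²·s⁻³·A⁻²) · s⁻¹ · s · mol = m²·s⁻¹·A⁻¹·mol.
Both reduce to m²·s⁻¹·A⁻¹·mol.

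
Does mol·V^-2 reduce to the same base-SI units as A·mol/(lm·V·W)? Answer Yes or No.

Left side:
  V = W/A (potential = power per current),
      = kg·m²·s⁻³·A⁻¹.
  So V⁻² = kg⁻²·m⁻⁴·s⁶·A².
  Combining: mol·V⁻² = mol · (kg⁻²·m⁻⁴·s⁶·A²) = kg⁻²·m⁻⁴·s⁶·A²·mol.
Right side:
  lm = cd.
  So lm⁻¹ = cd⁻¹.
  V = kg·m²·s⁻³·A⁻¹.
  So V⁻¹ = kg⁻¹·m⁻²·s³·A.
  W = kg·m²·s⁻³.
  So W⁻¹ = kg⁻¹·m⁻²·s³.
  Combining: lm⁻¹·V⁻¹·A·W⁻¹·mol = cd⁻¹ · (kg⁻¹·m⁻²·s³·A) · A · (kg⁻¹·m⁻²·s³) · mol = kg⁻²·m⁻⁴·s⁶·A²·mol·cd⁻¹.
Left is kg⁻²·m⁻⁴·s⁶·A²·mol; right is kg⁻²·m⁻⁴·s⁶·A²·mol·cd⁻¹ — different.

No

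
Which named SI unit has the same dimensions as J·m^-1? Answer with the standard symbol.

J = N·m (work = force × distance),
    = kg·m²·s⁻².
Combining: J·m⁻¹ = (kg·m²·s⁻²) · m⁻¹ = kg·m·s⁻².
kg·m·s⁻² is the base-SI form of the newton.

N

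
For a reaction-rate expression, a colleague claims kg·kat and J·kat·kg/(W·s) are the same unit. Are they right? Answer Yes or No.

Left side:
  kat = mol/s = s⁻¹·mol (catalytic activity).
  Combining: kg·kat = kg · (s⁻¹·mol) = kg·s⁻¹·mol.
Right side:
  W = kg·m²·s⁻³.
  So W⁻¹ = kg⁻¹·m⁻²·s³.
  J = kg·m²·s⁻².
  kat = s⁻¹·mol.
  Combining: W⁻¹·J·s⁻¹·kat·kg = (kg⁻¹·m⁻²·s³) · (kg·m²·s⁻²) · s⁻¹ · (s⁻¹·mol) · kg = kg·s⁻¹·mol.
Both reduce to kg·s⁻¹·mol.

Yes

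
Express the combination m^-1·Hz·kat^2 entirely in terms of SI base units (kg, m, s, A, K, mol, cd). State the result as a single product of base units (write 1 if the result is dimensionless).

m⁻¹·s⁻³·mol²

Hz = 1/s = s⁻¹ (frequency is cycles per second).
kat = mol/s = s⁻¹·mol (catalytic activity).
So kat² = s⁻²·mol².
Combining: m⁻¹·Hz·kat² = m⁻¹ · s⁻¹ · (s⁻²·mol²) = m⁻¹·s⁻³·mol².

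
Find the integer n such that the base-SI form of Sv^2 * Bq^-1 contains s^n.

-3

Sv = m²·s⁻².
So Sv² = m⁴·s⁻⁴.
Bq = s⁻¹.
So Bq⁻¹ = s.
Combining: Sv²·Bq⁻¹ = (m⁴·s⁻⁴) · s = m⁴·s⁻³.
The exponent of s is -3.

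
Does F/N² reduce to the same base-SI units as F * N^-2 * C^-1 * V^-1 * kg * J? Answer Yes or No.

No

Left side:
  N = kg·m·s⁻².
  So N⁻² = kg⁻²·m⁻²·s⁴.
  F = kg⁻¹·m⁻²·s⁴·A².
  Combining: N⁻²·F = (kg⁻²·m⁻²·s⁴) · (kg⁻¹·m⁻²·s⁴·A²) = kg⁻³·m⁻⁴·s⁸·A².
Right side:
  F = C/V (capacitance = charge per voltage),
      = A·s/(kg·m²·s⁻³·A⁻¹) (substituting C and V),
      = kg⁻¹·m⁻²·s⁴·A².
  N = kg·m/s² = kg·m·s⁻² (force = mass × acceleration).
  So N⁻² = kg⁻²·m⁻²·s⁴.
  C = A·s = s·A (charge = current × time).
  So C⁻¹ = s⁻¹·A⁻¹.
  V = W/A (potential = power per current),
      = kg·m²·s⁻³·A⁻¹.
  So V⁻¹ = kg⁻¹·m⁻²·s³·A.
  J = N·m (work = force × distance),
      = kg·m²·s⁻².
  Combining: F·N⁻²·C⁻¹·V⁻¹·kg·J = (kg⁻¹·m⁻²·s⁴·A²) · (kg⁻²·m⁻²·s⁴) · (s⁻¹·A⁻¹) · (kg⁻¹·m⁻²·s³·A) · kg · (kg·m²·s⁻²) = kg⁻²·m⁻⁴·s⁸·A².
Left is kg⁻³·m⁻⁴·s⁸·A²; right is kg⁻²·m⁻⁴·s⁸·A² — different.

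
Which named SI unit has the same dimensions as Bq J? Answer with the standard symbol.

W

Bq = 1/s = s⁻¹ (activity is decays per second).
J = N·m (work = force × distance),
    = kg·m²·s⁻².
Combining: Bq·J = s⁻¹ · (kg·m²·s⁻²) = kg·m²·s⁻³.
kg·m²·s⁻³ is the base-SI form of the watt.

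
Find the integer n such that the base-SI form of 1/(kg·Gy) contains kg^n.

-1

Gy = J/kg (absorbed dose = energy per mass),
    = m²·s⁻².
So Gy⁻¹ = m⁻²·s².
Combining: kg⁻¹·Gy⁻¹ = kg⁻¹ · (m⁻²·s²) = kg⁻¹·m⁻²·s².
The exponent of kg is -1.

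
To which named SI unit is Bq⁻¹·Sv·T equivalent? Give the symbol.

V

Bq = 1/s = s⁻¹ (activity is decays per second).
So Bq⁻¹ = s.
Sv = J/kg (equivalent dose = energy per mass),
    = m²·s⁻².
T = Wb/m² (flux density = flux per area),
    = kg·s⁻²·A⁻¹.
Combining: Bq⁻¹·Sv·T = s · (m²·s⁻²) · (kg·s⁻²·A⁻¹) = kg·m²·s⁻³·A⁻¹.
kg·m²·s⁻³·A⁻¹ is the base-SI form of the volt.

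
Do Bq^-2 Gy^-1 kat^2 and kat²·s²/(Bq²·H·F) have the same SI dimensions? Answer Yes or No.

No

Left side:
  Bq = s⁻¹.
  So Bq⁻² = s².
  Gy = m²·s⁻².
  So Gy⁻¹ = m⁻²·s².
  kat = s⁻¹·mol.
  So kat² = s⁻²·mol².
  Combining: Bq⁻²·Gy⁻¹·kat² = s² · (m⁻²·s²) · (s⁻²·mol²) = m⁻²·s²·mol².
Right side:
  kat = s⁻¹·mol.
  So kat² = s⁻²·mol².
  Bq = s⁻¹.
  So Bq⁻² = s².
  H = kg·m²·s⁻²·A⁻².
  So H⁻¹ = kg⁻¹·m⁻²·s²·A².
  F = kg⁻¹·m⁻²·s⁴·A².
  So F⁻¹ = kg·m²·s⁻⁴·A⁻².
  Combining: kat²·Bq⁻²·H⁻¹·s²·F⁻¹ = (s⁻²·mol²) · s² · (kg⁻¹·m⁻²·s²·A²) · s² · (kg·m²·s⁻⁴·A⁻²) = mol².
Left is m⁻²·s²·mol²; right is mol² — different.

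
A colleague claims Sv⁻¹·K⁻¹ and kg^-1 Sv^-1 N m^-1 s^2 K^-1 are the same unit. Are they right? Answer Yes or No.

Yes

Left side:
  Sv = J/kg (equivalent dose = energy per mass),
      = m²·s⁻².
  So Sv⁻¹ = m⁻²·s².
  Combining: Sv⁻¹·K⁻¹ = (m⁻²·s²) · K⁻¹ = m⁻²·s²·K⁻¹.
Right side:
  Sv = J/kg (equivalent dose = energy per mass),
      = m²·s⁻².
  So Sv⁻¹ = m⁻²·s².
  N = kg·m/s² = kg·m·s⁻² (force = mass × acceleration).
  Combining: kg⁻¹·Sv⁻¹·N·m⁻¹·s²·K⁻¹ = kg⁻¹ · (m⁻²·s²) · (kg·m·s⁻²) · m⁻¹ · s² · K⁻¹ = m⁻²·s²·K⁻¹.
Both reduce to m⁻²·s²·K⁻¹.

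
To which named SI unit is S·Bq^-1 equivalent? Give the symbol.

S = 1/Ω (conductance is reciprocal resistance),
    = kg⁻¹·m⁻²·s³·A².
Bq = 1/s = s⁻¹ (activity is decays per second).
So Bq⁻¹ = s.
Combining: S·Bq⁻¹ = (kg⁻¹·m⁻²·s³·A²) · s = kg⁻¹·m⁻²·s⁴·A².
kg⁻¹·m⁻²·s⁴·A² is the base-SI form of the farad.

F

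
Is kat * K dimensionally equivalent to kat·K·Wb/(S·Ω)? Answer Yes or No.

No

Left side:
  kat = mol/s = s⁻¹·mol (catalytic activity).
  Combining: kat·K = (s⁻¹·mol) · K = s⁻¹·K·mol.
Right side:
  S = 1/Ω (conductance is reciprocal resistance),
      = kg⁻¹·m⁻²·s³·A².
  So S⁻¹ = kg·m²·s⁻³·A⁻².
  kat = mol/s = s⁻¹·mol (catalytic activity).
  Wb = V·s (flux: a volt is a weber per second),
      = kg·m²·s⁻²·A⁻¹.
  Ω = V/A (resistance = voltage per current),
      = kg·m²·s⁻³·A⁻².
  So Ω⁻¹ = kg⁻¹·m⁻²·s³·A².
  Combining: S⁻¹·kat·K·Wb·Ω⁻¹ = (kg·m²·s⁻³·A⁻²) · (s⁻¹·mol) · K · (kg·m²·s⁻²·A⁻¹) · (kg⁻¹·m⁻²·s³·A²) = kg·m²·s⁻³·A⁻¹·K·mol.
Left is s⁻¹·K·mol; right is kg·m²·s⁻³·A⁻¹·K·mol — different.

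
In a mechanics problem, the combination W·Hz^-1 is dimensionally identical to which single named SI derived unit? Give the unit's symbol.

W = kg·m²·s⁻³.
Hz = s⁻¹.
So Hz⁻¹ = s.
Combining: W·Hz⁻¹ = (kg·m²·s⁻³) · s = kg·m²·s⁻².
kg·m²·s⁻² is the base-SI form of the joule.

J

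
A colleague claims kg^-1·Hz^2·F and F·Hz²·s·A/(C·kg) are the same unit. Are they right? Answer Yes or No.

Yes

Left side:
  Hz = 1/s = s⁻¹ (frequency is cycles per second).
  So Hz² = s⁻².
  F = C/V (capacitance = charge per voltage),
      = A·s/(kg·m²·s⁻³·A⁻¹) (substituting C and V),
      = kg⁻¹·m⁻²·s⁴·A².
  Combining: kg⁻¹·Hz²·F = kg⁻¹ · s⁻² · (kg⁻¹·m⁻²·s⁴·A²) = kg⁻²·m⁻²·s²·A².
Right side:
  F = C/V (capacitance = charge per voltage),
      = A·s/(kg·m²·s⁻³·A⁻¹) (substituting C and V),
      = kg⁻¹·m⁻²·s⁴·A².
  C = A·s = s·A (charge = current × time).
  So C⁻¹ = s⁻¹·A⁻¹.
  Hz = 1/s = s⁻¹ (frequency is cycles per second).
  So Hz² = s⁻².
  Combining: F·C⁻¹·Hz²·s·A·kg⁻¹ = (kg⁻¹·m⁻²·s⁴·A²) · (s⁻¹·A⁻¹) · s⁻² · s · A · kg⁻¹ = kg⁻²·m⁻²·s²·A².
Both reduce to kg⁻²·m⁻²·s²·A².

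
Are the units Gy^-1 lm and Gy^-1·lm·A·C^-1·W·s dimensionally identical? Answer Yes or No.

Left side:
  Gy = m²·s⁻².
  So Gy⁻¹ = m⁻²·s².
  lm = cd.
  Combining: Gy⁻¹·lm = (m⁻²·s²) · cd = m⁻²·s²·cd.
Right side:
  Gy = m²·s⁻².
  So Gy⁻¹ = m⁻²·s².
  lm = cd.
  C = s·A.
  So C⁻¹ = s⁻¹·A⁻¹.
  W = kg·m²·s⁻³.
  Combining: Gy⁻¹·lm·A·C⁻¹·W·s = (m⁻²·s²) · cd · A · (s⁻¹·A⁻¹) · (kg·m²·s⁻³) · s = kg·s⁻¹·cd.
Left is m⁻²·s²·cd; right is kg·s⁻¹·cd — different.

No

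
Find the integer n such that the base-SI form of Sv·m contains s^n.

Sv = m²·s⁻².
Combining: Sv·m = (m²·s⁻²) · m = m³·s⁻².
The exponent of s is -2.

-2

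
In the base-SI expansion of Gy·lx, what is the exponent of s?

-2

Gy = J/kg (absorbed dose = energy per mass),
    = m²·s⁻².
lx = lm/m² (illuminance = luminous flux per area),
    = m⁻²·cd.
Combining: Gy·lx = (m²·s⁻²) · (m⁻²·cd) = s⁻²·cd.
The exponent of s is -2.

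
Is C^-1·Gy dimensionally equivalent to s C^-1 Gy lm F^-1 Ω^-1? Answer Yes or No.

Left side:
  C = s·A.
  So C⁻¹ = s⁻¹·A⁻¹.
  Gy = m²·s⁻².
  Combining: C⁻¹·Gy = (s⁻¹·A⁻¹) · (m²·s⁻²) = m²·s⁻³·A⁻¹.
Right side:
  C = A·s = s·A (charge = current × time).
  So C⁻¹ = s⁻¹·A⁻¹.
  Gy = J/kg (absorbed dose = energy per mass),
      = m²·s⁻².
  lm = cd·sr = cd (luminous flux; sr is dimensionless).
  F = C/V (capacitance = charge per voltage),
      = A·s/(kg·m²·s⁻³·A⁻¹) (substituting C and V),
      = kg⁻¹·m⁻²·s⁴·A².
  So F⁻¹ = kg·m²·s⁻⁴·A⁻².
  Ω = V/A (resistance = voltage per current),
      = kg·m²·s⁻³·A⁻².
  So Ω⁻¹ = kg⁻¹·m⁻²·s³·A².
  Combining: s·C⁻¹·Gy·lm·F⁻¹·Ω⁻¹ = s · (s⁻¹·A⁻¹) · (m²·s⁻²) · cd · (kg·m²·s⁻⁴·A⁻²) · (kg⁻¹·m⁻²·s³·A²) = m²·s⁻³·A⁻¹·cd.
Left is m²·s⁻³·A⁻¹; right is m²·s⁻³·A⁻¹·cd — different.

No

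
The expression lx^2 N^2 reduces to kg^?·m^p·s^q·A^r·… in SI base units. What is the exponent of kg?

2

lx = m⁻²·cd.
So lx² = m⁻⁴·cd².
N = kg·m·s⁻².
So N² = kg²·m²·s⁻⁴.
Combining: lx²·N² = (m⁻⁴·cd²) · (kg²·m²·s⁻⁴) = kg²·m⁻²·s⁻⁴·cd².
The exponent of kg is 2.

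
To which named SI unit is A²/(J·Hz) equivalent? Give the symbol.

S

J = N·m (work = force × distance),
    = kg·m²·s⁻².
So J⁻¹ = kg⁻¹·m⁻²·s².
Hz = 1/s = s⁻¹ (frequency is cycles per second).
So Hz⁻¹ = s.
Combining: J⁻¹·A²·Hz⁻¹ = (kg⁻¹·m⁻²·s²) · A² · s = kg⁻¹·m⁻²·s³·A².
kg⁻¹·m⁻²·s³·A² is the base-SI form of the siemens.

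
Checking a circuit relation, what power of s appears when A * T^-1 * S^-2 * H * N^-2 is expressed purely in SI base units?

-2

T = kg·s⁻²·A⁻¹.
So T⁻¹ = kg⁻¹·s²·A.
S = kg⁻¹·m⁻²·s³·A².
So S⁻² = kg²·m⁴·s⁻⁶·A⁻⁴.
H = kg·m²·s⁻²·A⁻².
N = kg·m·s⁻².
So N⁻² = kg⁻²·m⁻²·s⁴.
Combining: A·T⁻¹·S⁻²·H·N⁻² = A · (kg⁻¹·s²·A) · (kg²·m⁴·s⁻⁶·A⁻⁴) · (kg·m²·s⁻²·A⁻²) · (kg⁻²·m⁻²·s⁴) = m⁴·s⁻²·A⁻⁴.
The exponent of s is -2.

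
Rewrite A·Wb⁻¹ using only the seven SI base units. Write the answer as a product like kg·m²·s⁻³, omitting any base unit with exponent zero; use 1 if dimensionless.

Wb = V·s (flux: a volt is a weber per second),
    = kg·m²·s⁻²·A⁻¹.
So Wb⁻¹ = kg⁻¹·m⁻²·s²·A.
Combining: A·Wb⁻¹ = A · (kg⁻¹·m⁻²·s²·A) = kg⁻¹·m⁻²·s²·A².

kg⁻¹·m⁻²·s²·A²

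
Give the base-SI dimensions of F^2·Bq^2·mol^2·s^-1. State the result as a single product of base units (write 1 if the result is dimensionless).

kg⁻²·m⁻⁴·s⁵·A⁴·mol²

F = C/V (capacitance = charge per voltage),
    = A·s/(kg·m²·s⁻³·A⁻¹) (substituting C and V),
    = kg⁻¹·m⁻²·s⁴·A².
So F² = kg⁻²·m⁻⁴·s⁸·A⁴.
Bq = 1/s = s⁻¹ (activity is decays per second).
So Bq² = s⁻².
Combining: F²·Bq²·mol²·s⁻¹ = (kg⁻²·m⁻⁴·s⁸·A⁴) · s⁻² · mol² · s⁻¹ = kg⁻²·m⁻⁴·s⁵·A⁴·mol².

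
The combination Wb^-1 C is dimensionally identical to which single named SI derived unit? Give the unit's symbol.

Wb = kg·m²·s⁻²·A⁻¹.
So Wb⁻¹ = kg⁻¹·m⁻²·s²·A.
C = s·A.
Combining: Wb⁻¹·C = (kg⁻¹·m⁻²·s²·A) · (s·A) = kg⁻¹·m⁻²·s³·A².
kg⁻¹·m⁻²·s³·A² is the base-SI form of the siemens.

S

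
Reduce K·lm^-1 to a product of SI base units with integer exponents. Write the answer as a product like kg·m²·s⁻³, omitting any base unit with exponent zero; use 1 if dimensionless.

K·cd⁻¹

lm = cd·sr = cd (luminous flux; sr is dimensionless).
So lm⁻¹ = cd⁻¹.
Combining: K·lm⁻¹ = K · cd⁻¹ = K·cd⁻¹.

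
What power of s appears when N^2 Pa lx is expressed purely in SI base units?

-6

N = kg·m/s² = kg·m·s⁻² (force = mass × acceleration).
So N² = kg²·m²·s⁻⁴.
Pa = N/m² (pressure = force per area),
    = kg·m⁻¹·s⁻².
lx = lm/m² (illuminance = luminous flux per area),
    = m⁻²·cd.
Combining: N²·Pa·lx = (kg²·m²·s⁻⁴) · (kg·m⁻¹·s⁻²) · (m⁻²·cd) = kg³·m⁻¹·s⁻⁶·cd.
The exponent of s is -6.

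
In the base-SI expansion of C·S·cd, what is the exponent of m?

-2

C = A·s = s·A (charge = current × time).
S = 1/Ω (conductance is reciprocal resistance),
    = kg⁻¹·m⁻²·s³·A².
Combining: C·S·cd = (s·A) · (kg⁻¹·m⁻²·s³·A²) · cd = kg⁻¹·m⁻²·s⁴·A³·cd.
The exponent of m is -2.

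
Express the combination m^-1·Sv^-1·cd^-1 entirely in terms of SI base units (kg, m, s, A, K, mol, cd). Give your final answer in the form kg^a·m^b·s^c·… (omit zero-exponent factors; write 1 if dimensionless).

Sv = m²·s⁻².
So Sv⁻¹ = m⁻²·s².
Combining: m⁻¹·Sv⁻¹·cd⁻¹ = m⁻¹ · (m⁻²·s²) · cd⁻¹ = m⁻³·s²·cd⁻¹.

m⁻³·s²·cd⁻¹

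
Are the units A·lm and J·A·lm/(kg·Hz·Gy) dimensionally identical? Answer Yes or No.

Left side:
  lm = cd·sr = cd (luminous flux; sr is dimensionless).
  Combining: A·lm = A · cd = A·cd.
Right side:
  J = N·m (work = force × distance),
      = kg·m²·s⁻².
  Hz = 1/s = s⁻¹ (frequency is cycles per second).
  So Hz⁻¹ = s.
  Gy = J/kg (absorbed dose = energy per mass),
      = m²·s⁻².
  So Gy⁻¹ = m⁻²·s².
  lm = cd·sr = cd (luminous flux; sr is dimensionless).
  Combining: kg⁻¹·J·Hz⁻¹·A·Gy⁻¹·lm = kg⁻¹ · (kg·m²·s⁻²) · s · A · (m⁻²·s²) · cd = s·A·cd.
Left is A·cd; right is s·A·cd — different.

No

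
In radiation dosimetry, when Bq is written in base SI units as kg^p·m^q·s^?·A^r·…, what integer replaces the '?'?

-1

Bq = s⁻¹.
The exponent of s is -1.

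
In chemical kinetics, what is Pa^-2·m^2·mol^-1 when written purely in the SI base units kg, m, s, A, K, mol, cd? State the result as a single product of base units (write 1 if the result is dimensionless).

kg⁻²·m⁴·s⁴·mol⁻¹

Pa = kg·m⁻¹·s⁻².
So Pa⁻² = kg⁻²·m²·s⁴.
Combining: Pa⁻²·m²·mol⁻¹ = (kg⁻²·m²·s⁴) · m² · mol⁻¹ = kg⁻²·m⁴·s⁴·mol⁻¹.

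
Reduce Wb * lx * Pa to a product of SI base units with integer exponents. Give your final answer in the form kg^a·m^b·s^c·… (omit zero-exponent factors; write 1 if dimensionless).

kg²·m⁻¹·s⁻⁴·A⁻¹·cd

Wb = V·s (flux: a volt is a weber per second),
    = kg·m²·s⁻²·A⁻¹.
lx = lm/m² (illuminance = luminous flux per area),
    = m⁻²·cd.
Pa = N/m² (pressure = force per area),
    = kg·m⁻¹·s⁻².
Combining: Wb·lx·Pa = (kg·m²·s⁻²·A⁻¹) · (m⁻²·cd) · (kg·m⁻¹·s⁻²) = kg²·m⁻¹·s⁻⁴·A⁻¹·cd.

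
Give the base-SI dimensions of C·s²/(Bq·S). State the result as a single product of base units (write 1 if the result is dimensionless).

kg·m²·s·A⁻¹

C = A·s = s·A (charge = current × time).
Bq = 1/s = s⁻¹ (activity is decays per second).
So Bq⁻¹ = s.
S = 1/Ω (conductance is reciprocal resistance),
    = kg⁻¹·m⁻²·s³·A².
So S⁻¹ = kg·m²·s⁻³·A⁻².
Combining: C·s²·Bq⁻¹·S⁻¹ = (s·A) · s² · s · (kg·m²·s⁻³·A⁻²) = kg·m²·s·A⁻¹.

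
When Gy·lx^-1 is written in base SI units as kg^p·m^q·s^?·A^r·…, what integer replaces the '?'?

-2

Gy = J/kg (absorbed dose = energy per mass),
    = m²·s⁻².
lx = lm/m² (illuminance = luminous flux per area),
    = m⁻²·cd.
So lx⁻¹ = m²·cd⁻¹.
Combining: Gy·lx⁻¹ = (m²·s⁻²) · (m²·cd⁻¹) = m⁴·s⁻²·cd⁻¹.
The exponent of s is -2.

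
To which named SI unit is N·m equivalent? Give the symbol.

N = kg·m·s⁻².
Combining: N·m = (kg·m·s⁻²) · m = kg·m²·s⁻².
kg·m²·s⁻² is the base-SI form of the joule.

J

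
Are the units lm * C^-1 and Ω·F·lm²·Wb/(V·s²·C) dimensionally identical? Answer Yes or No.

No

Left side:
  lm = cd.
  C = s·A.
  So C⁻¹ = s⁻¹·A⁻¹.
  Combining: lm·C⁻¹ = cd · (s⁻¹·A⁻¹) = s⁻¹·A⁻¹·cd.
Right side:
  Ω = V/A (resistance = voltage per current),
      = kg·m²·s⁻³·A⁻².
  F = C/V (capacitance = charge per voltage),
      = A·s/(kg·m²·s⁻³·A⁻¹) (substituting C and V),
      = kg⁻¹·m⁻²·s⁴·A².
  lm = cd·sr = cd (luminous flux; sr is dimensionless).
  So lm² = cd².
  V = W/A (potential = power per current),
      = kg·m²·s⁻³·A⁻¹.
  So V⁻¹ = kg⁻¹·m⁻²·s³·A.
  C = A·s = s·A (charge = current × time).
  So C⁻¹ = s⁻¹·A⁻¹.
  Wb = V·s (flux: a volt is a weber per second),
      = kg·m²·s⁻²·A⁻¹.
  Combining: Ω·F·lm²·V⁻¹·s⁻²·C⁻¹·Wb = (kg·m²·s⁻³·A⁻²) · (kg⁻¹·m⁻²·s⁴·A²) · cd² · (kg⁻¹·m⁻²·s³·A) · s⁻² · (s⁻¹·A⁻¹) · (kg·m²·s⁻²·A⁻¹) = s⁻¹·A⁻¹·cd².
Left is s⁻¹·A⁻¹·cd; right is s⁻¹·A⁻¹·cd² — different.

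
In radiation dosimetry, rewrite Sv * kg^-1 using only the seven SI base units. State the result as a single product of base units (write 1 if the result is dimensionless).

kg⁻¹·m²·s⁻²

Sv = J/kg (equivalent dose = energy per mass),
    = m²·s⁻².
Combining: Sv·kg⁻¹ = (m²·s⁻²) · kg⁻¹ = kg⁻¹·m²·s⁻².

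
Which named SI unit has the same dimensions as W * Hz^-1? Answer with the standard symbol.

W = J/s (power = energy per time),
    = kg·m²·s⁻³.
Hz = 1/s = s⁻¹ (frequency is cycles per second).
So Hz⁻¹ = s.
Combining: W·Hz⁻¹ = (kg·m²·s⁻³) · s = kg·m²·s⁻².
kg·m²·s⁻² is the base-SI form of the joule.

J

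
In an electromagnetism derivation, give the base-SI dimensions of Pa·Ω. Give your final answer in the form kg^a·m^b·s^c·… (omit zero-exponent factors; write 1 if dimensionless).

kg²·m·s⁻⁵·A⁻²

Pa = N/m² (pressure = force per area),
    = kg·m⁻¹·s⁻².
Ω = V/A (resistance = voltage per current),
    = kg·m²·s⁻³·A⁻².
Combining: Pa·Ω = (kg·m⁻¹·s⁻²) · (kg·m²·s⁻³·A⁻²) = kg²·m·s⁻⁵·A⁻².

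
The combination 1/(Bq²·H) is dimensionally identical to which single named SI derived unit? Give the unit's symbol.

Bq = s⁻¹.
So Bq⁻² = s².
H = kg·m²·s⁻²·A⁻².
So H⁻¹ = kg⁻¹·m⁻²·s²·A².
Combining: Bq⁻²·H⁻¹ = s² · (kg⁻¹·m⁻²·s²·A²) = kg⁻¹·m⁻²·s⁴·A².
kg⁻¹·m⁻²·s⁴·A² is the base-SI form of the farad.

F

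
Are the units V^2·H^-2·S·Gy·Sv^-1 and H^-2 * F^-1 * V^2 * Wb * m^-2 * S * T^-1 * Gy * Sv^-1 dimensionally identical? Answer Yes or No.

Left side:
  V = W/A (potential = power per current),
      = kg·m²·s⁻³·A⁻¹.
  So V² = kg²·m⁴·s⁻⁶·A⁻².
  H = Wb/A (inductance = flux per current),
      = kg·m²·s⁻²·A⁻².
  So H⁻² = kg⁻²·m⁻⁴·s⁴·A⁴.
  S = 1/Ω (conductance is reciprocal resistance),
      = kg⁻¹·m⁻²·s³·A².
  Gy = J/kg (absorbed dose = energy per mass),
      = m²·s⁻².
  Sv = J/kg (equivalent dose = energy per mass),
      = m²·s⁻².
  So Sv⁻¹ = m⁻²·s².
  Combining: V²·H⁻²·S·Gy·Sv⁻¹ = (kg²·m⁴·s⁻⁶·A⁻²) · (kg⁻²·m⁻⁴·s⁴·A⁴) · (kg⁻¹·m⁻²·s³·A²) · (m²·s⁻²) · (m⁻²·s²) = kg⁻¹·m⁻²·s·A⁴.
Right side:
  H = Wb/A (inductance = flux per current),
      = kg·m²·s⁻²·A⁻².
  So H⁻² = kg⁻²·m⁻⁴·s⁴·A⁴.
  F = C/V (capacitance = charge per voltage),
      = A·s/(kg·m²·s⁻³·A⁻¹) (substituting C and V),
      = kg⁻¹·m⁻²·s⁴·A².
  So F⁻¹ = kg·m²·s⁻⁴·A⁻².
  V = W/A (potential = power per current),
      = kg·m²·s⁻³·A⁻¹.
  So V² = kg²·m⁴·s⁻⁶·A⁻².
  Wb = V·s (flux: a volt is a weber per second),
      = kg·m²·s⁻²·A⁻¹.
  S = 1/Ω (conductance is reciprocal resistance),
      = kg⁻¹·m⁻²·s³·A².
  T = Wb/m² (flux density = flux per area),
      = kg·s⁻²·A⁻¹.
  So T⁻¹ = kg⁻¹·s²·A.
  Gy = J/kg (absorbed dose = energy per mass),
      = m²·s⁻².
  Sv = J/kg (equivalent dose = energy per mass),
      = m²·s⁻².
  So Sv⁻¹ = m⁻²·s².
  Combining: H⁻²·F⁻¹·V²·Wb·m⁻²·S·T⁻¹·Gy·Sv⁻¹ = (kg⁻²·m⁻⁴·s⁴·A⁴) · (kg·m²·s⁻⁴·A⁻²) · (kg²·m⁴·s⁻⁶·A⁻²) · (kg·m²·s⁻²·A⁻¹) · m⁻² · (kg⁻¹·m⁻²·s³·A²) · (kg⁻¹·s²·A) · (m²·s⁻²) · (m⁻²·s²) = s⁻³·A².
Left is kg⁻¹·m⁻²·s·A⁴; right is s⁻³·A² — different.

No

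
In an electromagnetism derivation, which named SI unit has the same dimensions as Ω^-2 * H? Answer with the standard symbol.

F

Ω = kg·m²·s⁻³·A⁻².
So Ω⁻² = kg⁻²·m⁻⁴·s⁶·A⁴.
H = kg·m²·s⁻²·A⁻².
Combining: Ω⁻²·H = (kg⁻²·m⁻⁴·s⁶·A⁴) · (kg·m²·s⁻²·A⁻²) = kg⁻¹·m⁻²·s⁴·A².
kg⁻¹·m⁻²·s⁴·A² is the base-SI form of the farad.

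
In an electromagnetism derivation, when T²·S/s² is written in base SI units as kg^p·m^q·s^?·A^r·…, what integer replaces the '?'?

-3

T = Wb/m² (flux density = flux per area),
    = kg·s⁻²·A⁻¹.
So T² = kg²·s⁻⁴·A⁻².
S = 1/Ω (conductance is reciprocal resistance),
    = kg⁻¹·m⁻²·s³·A².
Combining: T²·S·s⁻² = (kg²·s⁻⁴·A⁻²) · (kg⁻¹·m⁻²·s³·A²) · s⁻² = kg·m⁻²·s⁻³.
The exponent of s is -3.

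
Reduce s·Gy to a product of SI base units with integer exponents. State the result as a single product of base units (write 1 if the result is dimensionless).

Gy = J/kg (absorbed dose = energy per mass),
    = m²·s⁻².
Combining: s·Gy = s · (m²·s⁻²) = m²·s⁻¹.

m²·s⁻¹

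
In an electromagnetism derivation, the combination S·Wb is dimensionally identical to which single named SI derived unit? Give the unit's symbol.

C

S = 1/Ω (conductance is reciprocal resistance),
    = kg⁻¹·m⁻²·s³·A².
Wb = V·s (flux: a volt is a weber per second),
    = kg·m²·s⁻²·A⁻¹.
Combining: S·Wb = (kg⁻¹·m⁻²·s³·A²) · (kg·m²·s⁻²·A⁻¹) = s·A.
s·A is the base-SI form of the coulomb.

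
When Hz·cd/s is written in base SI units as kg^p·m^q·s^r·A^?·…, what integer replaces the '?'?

0

Hz = s⁻¹.
Combining: s⁻¹·Hz·cd = s⁻¹ · s⁻¹ · cd = s⁻²·cd.
The exponent of A is 0.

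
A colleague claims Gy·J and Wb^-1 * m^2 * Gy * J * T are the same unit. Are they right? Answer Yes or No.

Yes

Left side:
  Gy = J/kg (absorbed dose = energy per mass),
      = m²·s⁻².
  J = N·m (work = force × distance),
      = kg·m²·s⁻².
  Combining: Gy·J = (m²·s⁻²) · (kg·m²·s⁻²) = kg·m⁴·s⁻⁴.
Right side:
  Wb = kg·m²·s⁻²·A⁻¹.
  So Wb⁻¹ = kg⁻¹·m⁻²·s²·A.
  Gy = m²·s⁻².
  J = kg·m²·s⁻².
  T = kg·s⁻²·A⁻¹.
  Combining: Wb⁻¹·m²·Gy·J·T = (kg⁻¹·m⁻²·s²·A) · m² · (m²·s⁻²) · (kg·m²·s⁻²) · (kg·s⁻²·A⁻¹) = kg·m⁴·s⁻⁴.
Both reduce to kg·m⁴·s⁻⁴.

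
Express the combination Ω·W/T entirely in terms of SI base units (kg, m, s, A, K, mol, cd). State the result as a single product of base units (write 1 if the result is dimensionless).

kg·m⁴·s⁻⁴·A⁻¹

Ω = V/A (resistance = voltage per current),
    = kg·m²·s⁻³·A⁻².
T = Wb/m² (flux density = flux per area),
    = kg·s⁻²·A⁻¹.
So T⁻¹ = kg⁻¹·s²·A.
W = J/s (power = energy per time),
    = kg·m²·s⁻³.
Combining: Ω·T⁻¹·W = (kg·m²·s⁻³·A⁻²) · (kg⁻¹·s²·A) · (kg·m²·s⁻³) = kg·m⁴·s⁻⁴·A⁻¹.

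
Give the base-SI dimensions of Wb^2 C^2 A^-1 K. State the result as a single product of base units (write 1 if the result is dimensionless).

Wb = V·s (flux: a volt is a weber per second),
    = kg·m²·s⁻²·A⁻¹.
So Wb² = kg²·m⁴·s⁻⁴·A⁻².
C = A·s = s·A (charge = current × time).
So C² = s²·A².
Combining: Wb²·C²·A⁻¹·K = (kg²·m⁴·s⁻⁴·A⁻²) · (s²·A²) · A⁻¹ · K = kg²·m⁴·s⁻²·A⁻¹·K.

kg²·m⁴·s⁻²·A⁻¹·K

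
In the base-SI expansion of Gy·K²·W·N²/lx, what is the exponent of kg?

3

lx = m⁻²·cd.
So lx⁻¹ = m²·cd⁻¹.
Gy = m²·s⁻².
W = kg·m²·s⁻³.
N = kg·m·s⁻².
So N² = kg²·m²·s⁻⁴.
Combining: lx⁻¹·Gy·K²·W·N² = (m²·cd⁻¹) · (m²·s⁻²) · K² · (kg·m²·s⁻³) · (kg²·m²·s⁻⁴) = kg³·m⁸·s⁻⁹·K²·cd⁻¹.
The exponent of kg is 3.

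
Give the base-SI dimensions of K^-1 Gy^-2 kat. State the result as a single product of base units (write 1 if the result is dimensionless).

m⁻⁴·s³·K⁻¹·mol

Gy = J/kg (absorbed dose = energy per mass),
    = m²·s⁻².
So Gy⁻² = m⁻⁴·s⁴.
kat = mol/s = s⁻¹·mol (catalytic activity).
Combining: K⁻¹·Gy⁻²·kat = K⁻¹ · (m⁻⁴·s⁴) · (s⁻¹·mol) = m⁻⁴·s³·K⁻¹·mol.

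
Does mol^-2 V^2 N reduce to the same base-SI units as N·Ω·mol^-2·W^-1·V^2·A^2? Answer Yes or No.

Yes

Left side:
  V = W/A (potential = power per current),
      = kg·m²·s⁻³·A⁻¹.
  So V² = kg²·m⁴·s⁻⁶·A⁻².
  N = kg·m/s² = kg·m·s⁻² (force = mass × acceleration).
  Combining: mol⁻²·V²·N = mol⁻² · (kg²·m⁴·s⁻⁶·A⁻²) · (kg·m·s⁻²) = kg³·m⁵·s⁻⁸·A⁻²·mol⁻².
Right side:
  N = kg·m/s² = kg·m·s⁻² (force = mass × acceleration).
  Ω = V/A (resistance = voltage per current),
      = kg·m²·s⁻³·A⁻².
  W = J/s (power = energy per time),
      = kg·m²·s⁻³.
  So W⁻¹ = kg⁻¹·m⁻²·s³.
  V = W/A (potential = power per current),
      = kg·m²·s⁻³·A⁻¹.
  So V² = kg²·m⁴·s⁻⁶·A⁻².
  Combining: N·Ω·mol⁻²·W⁻¹·V²·A² = (kg·m·s⁻²) · (kg·m²·s⁻³·A⁻²) · mol⁻² · (kg⁻¹·m⁻²·s³) · (kg²·m⁴·s⁻⁶·A⁻²) · A² = kg³·m⁵·s⁻⁸·A⁻²·mol⁻².
Both reduce to kg³·m⁵·s⁻⁸·A⁻²·mol⁻².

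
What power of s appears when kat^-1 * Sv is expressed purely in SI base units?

-1

kat = mol/s = s⁻¹·mol (catalytic activity).
So kat⁻¹ = s·mol⁻¹.
Sv = J/kg (equivalent dose = energy per mass),
    = m²·s⁻².
Combining: kat⁻¹·Sv = (s·mol⁻¹) · (m²·s⁻²) = m²·s⁻¹·mol⁻¹.
The exponent of s is -1.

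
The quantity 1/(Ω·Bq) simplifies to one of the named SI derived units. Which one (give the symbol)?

Ω = kg·m²·s⁻³·A⁻².
So Ω⁻¹ = kg⁻¹·m⁻²·s³·A².
Bq = s⁻¹.
So Bq⁻¹ = s.
Combining: Ω⁻¹·Bq⁻¹ = (kg⁻¹·m⁻²·s³·A²) · s = kg⁻¹·m⁻²·s⁴·A².
kg⁻¹·m⁻²·s⁴·A² is the base-SI form of the farad.

F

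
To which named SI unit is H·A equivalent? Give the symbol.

Wb

H = kg·m²·s⁻²·A⁻².
Combining: H·A = (kg·m²·s⁻²·A⁻²) · A = kg·m²·s⁻²·A⁻¹.
kg·m²·s⁻²·A⁻¹ is the base-SI form of the weber.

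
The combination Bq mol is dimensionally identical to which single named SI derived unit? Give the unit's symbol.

kat

Bq = s⁻¹.
Combining: Bq·mol = s⁻¹ · mol = s⁻¹·mol.
s⁻¹·mol is the base-SI form of the katal.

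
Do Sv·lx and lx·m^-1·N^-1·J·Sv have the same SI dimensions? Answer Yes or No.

Left side:
  Sv = m²·s⁻².
  lx = m⁻²·cd.
  Combining: Sv·lx = (m²·s⁻²) · (m⁻²·cd) = s⁻²·cd.
Right side:
  lx = m⁻²·cd.
  N = kg·m·s⁻².
  So N⁻¹ = kg⁻¹·m⁻¹·s².
  J = kg·m²·s⁻².
  Sv = m²·s⁻².
  Combining: lx·m⁻¹·N⁻¹·J·Sv = (m⁻²·cd) · m⁻¹ · (kg⁻¹·m⁻¹·s²) · (kg·m²·s⁻²) · (m²·s⁻²) = s⁻²·cd.
Both reduce to s⁻²·cd.

Yes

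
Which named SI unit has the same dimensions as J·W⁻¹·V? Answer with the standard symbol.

J = kg·m²·s⁻².
W = kg·m²·s⁻³.
So W⁻¹ = kg⁻¹·m⁻²·s³.
V = kg·m²·s⁻³·A⁻¹.
Combining: J·W⁻¹·V = (kg·m²·s⁻²) · (kg⁻¹·m⁻²·s³) · (kg·m²·s⁻³·A⁻¹) = kg·m²·s⁻²·A⁻¹.
kg·m²·s⁻²·A⁻¹ is the base-SI form of the weber.

Wb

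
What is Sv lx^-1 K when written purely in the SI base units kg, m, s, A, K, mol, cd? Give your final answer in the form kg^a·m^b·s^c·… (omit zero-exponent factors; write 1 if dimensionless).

Sv = J/kg (equivalent dose = energy per mass),
    = m²·s⁻².
lx = lm/m² (illuminance = luminous flux per area),
    = m⁻²·cd.
So lx⁻¹ = m²·cd⁻¹.
Combining: Sv·lx⁻¹·K = (m²·s⁻²) · (m²·cd⁻¹) · K = m⁴·s⁻²·K·cd⁻¹.

m⁴·s⁻²·K·cd⁻¹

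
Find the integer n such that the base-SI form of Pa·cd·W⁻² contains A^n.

0

Pa = N/m² (pressure = force per area),
    = kg·m⁻¹·s⁻².
W = J/s (power = energy per time),
    = kg·m²·s⁻³.
So W⁻² = kg⁻²·m⁻⁴·s⁶.
Combining: Pa·cd·W⁻² = (kg·m⁻¹·s⁻²) · cd · (kg⁻²·m⁻⁴·s⁶) = kg⁻¹·m⁻⁵·s⁴·cd.
The exponent of A is 0.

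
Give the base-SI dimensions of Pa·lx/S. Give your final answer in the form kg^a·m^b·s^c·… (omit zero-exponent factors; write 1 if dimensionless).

kg²·m⁻¹·s⁻⁵·A⁻²·cd

S = 1/Ω (conductance is reciprocal resistance),
    = kg⁻¹·m⁻²·s³·A².
So S⁻¹ = kg·m²·s⁻³·A⁻².
Pa = N/m² (pressure = force per area),
    = kg·m⁻¹·s⁻².
lx = lm/m² (illuminance = luminous flux per area),
    = m⁻²·cd.
Combining: S⁻¹·Pa·lx = (kg·m²·s⁻³·A⁻²) · (kg·m⁻¹·s⁻²) · (m⁻²·cd) = kg²·m⁻¹·s⁻⁵·A⁻²·cd.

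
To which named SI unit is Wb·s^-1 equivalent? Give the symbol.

Wb = V·s (flux: a volt is a weber per second),
    = kg·m²·s⁻²·A⁻¹.
Combining: Wb·s⁻¹ = (kg·m²·s⁻²·A⁻¹) · s⁻¹ = kg·m²·s⁻³·A⁻¹.
kg·m²·s⁻³·A⁻¹ is the base-SI form of the volt.

V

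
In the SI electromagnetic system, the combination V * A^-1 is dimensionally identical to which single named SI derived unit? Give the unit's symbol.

V = W/A (potential = power per current),
    = kg·m²·s⁻³·A⁻¹.
Combining: V·A⁻¹ = (kg·m²·s⁻³·A⁻¹) · A⁻¹ = kg·m²·s⁻³·A⁻².
kg·m²·s⁻³·A⁻² is the base-SI form of the ohm.

Ω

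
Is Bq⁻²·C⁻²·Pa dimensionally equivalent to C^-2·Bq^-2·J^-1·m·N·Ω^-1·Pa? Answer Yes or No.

No

Left side:
  Bq = 1/s = s⁻¹ (activity is decays per second).
  So Bq⁻² = s².
  C = A·s = s·A (charge = current × time).
  So C⁻² = s⁻²·A⁻².
  Pa = N/m² (pressure = force per area),
      = kg·m⁻¹·s⁻².
  Combining: Bq⁻²·C⁻²·Pa = s² · (s⁻²·A⁻²) · (kg·m⁻¹·s⁻²) = kg·m⁻¹·s⁻²·A⁻².
Right side:
  C = s·A.
  So C⁻² = s⁻²·A⁻².
  Bq = s⁻¹.
  So Bq⁻² = s².
  J = kg·m²·s⁻².
  So J⁻¹ = kg⁻¹·m⁻²·s².
  N = kg·m·s⁻².
  Ω = kg·m²·s⁻³·A⁻².
  So Ω⁻¹ = kg⁻¹·m⁻²·s³·A².
  Pa = kg·m⁻¹·s⁻².
  Combining: C⁻²·Bq⁻²·J⁻¹·m·N·Ω⁻¹·Pa = (s⁻²·A⁻²) · s² · (kg⁻¹·m⁻²·s²) · m · (kg·m·s⁻²) · (kg⁻¹·m⁻²·s³·A²) · (kg·m⁻¹·s⁻²) = m⁻³·s.
Left is kg·m⁻¹·s⁻²·A⁻²; right is m⁻³·s — different.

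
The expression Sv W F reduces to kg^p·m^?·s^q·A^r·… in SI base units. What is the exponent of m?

Sv = J/kg (equivalent dose = energy per mass),
    = m²·s⁻².
W = J/s (power = energy per time),
    = kg·m²·s⁻³.
F = C/V (capacitance = charge per voltage),
    = A·s/(kg·m²·s⁻³·A⁻¹) (substituting C and V),
    = kg⁻¹·m⁻²·s⁴·A².
Combining: Sv·W·F = (m²·s⁻²) · (kg·m²·s⁻³) · (kg⁻¹·m⁻²·s⁴·A²) = m²·s⁻¹·A².
The exponent of m is 2.

2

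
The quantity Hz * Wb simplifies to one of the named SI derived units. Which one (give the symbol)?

Hz = 1/s = s⁻¹ (frequency is cycles per second).
Wb = V·s (flux: a volt is a weber per second),
    = kg·m²·s⁻²·A⁻¹.
Combining: Hz·Wb = s⁻¹ · (kg·m²·s⁻²·A⁻¹) = kg·m²·s⁻³·A⁻¹.
kg·m²·s⁻³·A⁻¹ is the base-SI form of the volt.

V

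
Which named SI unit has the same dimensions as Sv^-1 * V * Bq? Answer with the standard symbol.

Sv = J/kg (equivalent dose = energy per mass),
    = m²·s⁻².
So Sv⁻¹ = m⁻²·s².
V = W/A (potential = power per current),
    = kg·m²·s⁻³·A⁻¹.
Bq = 1/s = s⁻¹ (activity is decays per second).
Combining: Sv⁻¹·V·Bq = (m⁻²·s²) · (kg·m²·s⁻³·A⁻¹) · s⁻¹ = kg·s⁻²·A⁻¹.
kg·s⁻²·A⁻¹ is the base-SI form of the tesla.

T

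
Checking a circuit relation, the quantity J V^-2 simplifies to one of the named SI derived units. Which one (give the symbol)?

J = N·m (work = force × distance),
    = kg·m²·s⁻².
V = W/A (potential = power per current),
    = kg·m²·s⁻³·A⁻¹.
So V⁻² = kg⁻²·m⁻⁴·s⁶·A².
Combining: J·V⁻² = (kg·m²·s⁻²) · (kg⁻²·m⁻⁴·s⁶·A²) = kg⁻¹·m⁻²·s⁴·A².
kg⁻¹·m⁻²·s⁴·A² is the base-SI form of the farad.

F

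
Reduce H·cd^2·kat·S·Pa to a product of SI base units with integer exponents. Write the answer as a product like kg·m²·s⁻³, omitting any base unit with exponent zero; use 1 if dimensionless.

H = kg·m²·s⁻²·A⁻².
kat = s⁻¹·mol.
S = kg⁻¹·m⁻²·s³·A².
Pa = kg·m⁻¹·s⁻².
Combining: H·cd²·kat·S·Pa = (kg·m²·s⁻²·A⁻²) · cd² · (s⁻¹·mol) · (kg⁻¹·m⁻²·s³·A²) · (kg·m⁻¹·s⁻²) = kg·m⁻¹·s⁻²·mol·cd².

kg·m⁻¹·s⁻²·mol·cd²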